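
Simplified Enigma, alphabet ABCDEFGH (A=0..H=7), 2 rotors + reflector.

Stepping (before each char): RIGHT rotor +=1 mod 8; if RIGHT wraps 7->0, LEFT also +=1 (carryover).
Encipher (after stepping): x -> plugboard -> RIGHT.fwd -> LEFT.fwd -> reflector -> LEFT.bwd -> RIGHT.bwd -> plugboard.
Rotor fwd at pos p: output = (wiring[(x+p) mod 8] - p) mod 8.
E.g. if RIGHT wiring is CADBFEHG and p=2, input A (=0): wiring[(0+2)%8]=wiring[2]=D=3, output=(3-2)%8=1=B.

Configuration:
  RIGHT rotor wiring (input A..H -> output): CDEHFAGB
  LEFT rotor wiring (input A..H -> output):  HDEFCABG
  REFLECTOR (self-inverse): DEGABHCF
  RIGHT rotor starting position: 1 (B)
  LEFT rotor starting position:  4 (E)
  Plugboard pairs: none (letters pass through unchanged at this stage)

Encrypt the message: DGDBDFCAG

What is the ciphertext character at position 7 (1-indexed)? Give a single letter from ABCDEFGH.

Char 1 ('D'): step: R->2, L=4; D->plug->D->R->G->L->A->refl->D->L'->E->R'->E->plug->E
Char 2 ('G'): step: R->3, L=4; G->plug->G->R->A->L->G->refl->C->L'->D->R'->D->plug->D
Char 3 ('D'): step: R->4, L=4; D->plug->D->R->F->L->H->refl->F->L'->C->R'->C->plug->C
Char 4 ('B'): step: R->5, L=4; B->plug->B->R->B->L->E->refl->B->L'->H->R'->F->plug->F
Char 5 ('D'): step: R->6, L=4; D->plug->D->R->F->L->H->refl->F->L'->C->R'->H->plug->H
Char 6 ('F'): step: R->7, L=4; F->plug->F->R->G->L->A->refl->D->L'->E->R'->C->plug->C
Char 7 ('C'): step: R->0, L->5 (L advanced); C->plug->C->R->E->L->G->refl->C->L'->D->R'->B->plug->B

B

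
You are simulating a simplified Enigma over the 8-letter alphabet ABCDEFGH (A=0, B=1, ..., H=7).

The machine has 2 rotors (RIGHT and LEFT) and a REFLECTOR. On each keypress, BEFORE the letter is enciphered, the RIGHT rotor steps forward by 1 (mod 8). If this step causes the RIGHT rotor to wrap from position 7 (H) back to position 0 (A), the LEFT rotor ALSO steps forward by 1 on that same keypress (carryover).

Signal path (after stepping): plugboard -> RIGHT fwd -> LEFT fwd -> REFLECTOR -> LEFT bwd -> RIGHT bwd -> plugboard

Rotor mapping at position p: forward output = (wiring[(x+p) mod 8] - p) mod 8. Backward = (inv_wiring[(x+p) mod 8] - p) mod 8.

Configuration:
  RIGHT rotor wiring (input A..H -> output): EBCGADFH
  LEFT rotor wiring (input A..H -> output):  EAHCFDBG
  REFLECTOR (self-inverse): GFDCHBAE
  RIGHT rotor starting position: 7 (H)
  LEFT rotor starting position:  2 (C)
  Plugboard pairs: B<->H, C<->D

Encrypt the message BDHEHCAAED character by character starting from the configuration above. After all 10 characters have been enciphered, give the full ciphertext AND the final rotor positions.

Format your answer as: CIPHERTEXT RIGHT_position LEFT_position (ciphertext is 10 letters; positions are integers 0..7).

Char 1 ('B'): step: R->0, L->3 (L advanced); B->plug->H->R->H->L->E->refl->H->L'->A->R'->E->plug->E
Char 2 ('D'): step: R->1, L=3; D->plug->C->R->F->L->B->refl->F->L'->G->R'->G->plug->G
Char 3 ('H'): step: R->2, L=3; H->plug->B->R->E->L->D->refl->C->L'->B->R'->D->plug->C
Char 4 ('E'): step: R->3, L=3; E->plug->E->R->E->L->D->refl->C->L'->B->R'->F->plug->F
Char 5 ('H'): step: R->4, L=3; H->plug->B->R->H->L->E->refl->H->L'->A->R'->E->plug->E
Char 6 ('C'): step: R->5, L=3; C->plug->D->R->H->L->E->refl->H->L'->A->R'->B->plug->H
Char 7 ('A'): step: R->6, L=3; A->plug->A->R->H->L->E->refl->H->L'->A->R'->F->plug->F
Char 8 ('A'): step: R->7, L=3; A->plug->A->R->A->L->H->refl->E->L'->H->R'->E->plug->E
Char 9 ('E'): step: R->0, L->4 (L advanced); E->plug->E->R->A->L->B->refl->F->L'->C->R'->C->plug->D
Char 10 ('D'): step: R->1, L=4; D->plug->C->R->F->L->E->refl->H->L'->B->R'->B->plug->H
Final: ciphertext=EGCFEHFEDH, RIGHT=1, LEFT=4

Answer: EGCFEHFEDH 1 4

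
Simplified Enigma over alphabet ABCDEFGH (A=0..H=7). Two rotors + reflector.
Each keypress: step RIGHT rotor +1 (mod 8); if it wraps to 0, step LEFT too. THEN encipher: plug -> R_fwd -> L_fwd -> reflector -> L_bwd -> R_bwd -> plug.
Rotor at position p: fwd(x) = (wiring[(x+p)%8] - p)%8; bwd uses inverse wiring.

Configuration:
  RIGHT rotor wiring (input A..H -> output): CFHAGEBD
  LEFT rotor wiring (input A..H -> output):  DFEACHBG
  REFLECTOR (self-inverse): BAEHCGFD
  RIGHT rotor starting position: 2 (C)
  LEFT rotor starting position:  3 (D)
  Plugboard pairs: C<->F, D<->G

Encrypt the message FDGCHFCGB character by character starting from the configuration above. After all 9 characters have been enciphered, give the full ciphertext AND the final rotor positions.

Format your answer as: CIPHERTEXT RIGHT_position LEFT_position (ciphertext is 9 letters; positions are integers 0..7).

Char 1 ('F'): step: R->3, L=3; F->plug->C->R->B->L->H->refl->D->L'->E->R'->H->plug->H
Char 2 ('D'): step: R->4, L=3; D->plug->G->R->D->L->G->refl->F->L'->A->R'->B->plug->B
Char 3 ('G'): step: R->5, L=3; G->plug->D->R->F->L->A->refl->B->L'->H->R'->A->plug->A
Char 4 ('C'): step: R->6, L=3; C->plug->F->R->C->L->E->refl->C->L'->G->R'->H->plug->H
Char 5 ('H'): step: R->7, L=3; H->plug->H->R->C->L->E->refl->C->L'->G->R'->C->plug->F
Char 6 ('F'): step: R->0, L->4 (L advanced); F->plug->C->R->H->L->E->refl->C->L'->D->R'->H->plug->H
Char 7 ('C'): step: R->1, L=4; C->plug->F->R->A->L->G->refl->F->L'->C->R'->G->plug->D
Char 8 ('G'): step: R->2, L=4; G->plug->D->R->C->L->F->refl->G->L'->A->R'->G->plug->D
Char 9 ('B'): step: R->3, L=4; B->plug->B->R->D->L->C->refl->E->L'->H->R'->F->plug->C
Final: ciphertext=HBAHFHDDC, RIGHT=3, LEFT=4

Answer: HBAHFHDDC 3 4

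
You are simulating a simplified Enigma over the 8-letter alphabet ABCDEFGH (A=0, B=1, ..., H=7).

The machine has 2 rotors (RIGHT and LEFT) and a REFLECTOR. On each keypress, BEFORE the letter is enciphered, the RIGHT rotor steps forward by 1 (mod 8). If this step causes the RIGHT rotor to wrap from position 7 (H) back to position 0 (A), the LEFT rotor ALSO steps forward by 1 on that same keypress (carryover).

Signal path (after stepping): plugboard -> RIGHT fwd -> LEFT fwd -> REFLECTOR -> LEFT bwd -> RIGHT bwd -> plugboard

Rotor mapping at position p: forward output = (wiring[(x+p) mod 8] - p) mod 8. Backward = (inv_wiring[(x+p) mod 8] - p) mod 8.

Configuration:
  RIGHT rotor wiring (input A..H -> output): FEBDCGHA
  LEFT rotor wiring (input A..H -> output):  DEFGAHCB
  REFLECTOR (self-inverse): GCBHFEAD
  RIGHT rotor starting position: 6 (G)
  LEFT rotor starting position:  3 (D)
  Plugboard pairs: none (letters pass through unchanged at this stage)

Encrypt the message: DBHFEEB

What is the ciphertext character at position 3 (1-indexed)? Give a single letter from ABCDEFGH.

Char 1 ('D'): step: R->7, L=3; D->plug->D->R->C->L->E->refl->F->L'->B->R'->A->plug->A
Char 2 ('B'): step: R->0, L->4 (L advanced); B->plug->B->R->E->L->H->refl->D->L'->B->R'->C->plug->C
Char 3 ('H'): step: R->1, L=4; H->plug->H->R->E->L->H->refl->D->L'->B->R'->D->plug->D

D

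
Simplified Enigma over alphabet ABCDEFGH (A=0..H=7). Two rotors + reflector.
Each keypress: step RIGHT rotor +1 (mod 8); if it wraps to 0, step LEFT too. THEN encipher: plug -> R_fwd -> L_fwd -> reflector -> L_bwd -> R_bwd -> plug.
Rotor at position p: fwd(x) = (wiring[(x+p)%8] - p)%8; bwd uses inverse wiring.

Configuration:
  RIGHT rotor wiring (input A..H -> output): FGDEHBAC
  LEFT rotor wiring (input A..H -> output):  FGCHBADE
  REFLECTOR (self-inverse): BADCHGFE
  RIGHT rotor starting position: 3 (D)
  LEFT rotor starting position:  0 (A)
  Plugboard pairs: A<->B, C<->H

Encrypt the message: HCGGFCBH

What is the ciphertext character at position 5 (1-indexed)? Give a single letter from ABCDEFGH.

Char 1 ('H'): step: R->4, L=0; H->plug->C->R->E->L->B->refl->A->L'->F->R'->B->plug->A
Char 2 ('C'): step: R->5, L=0; C->plug->H->R->C->L->C->refl->D->L'->G->R'->F->plug->F
Char 3 ('G'): step: R->6, L=0; G->plug->G->R->B->L->G->refl->F->L'->A->R'->D->plug->D
Char 4 ('G'): step: R->7, L=0; G->plug->G->R->C->L->C->refl->D->L'->G->R'->B->plug->A
Char 5 ('F'): step: R->0, L->1 (L advanced); F->plug->F->R->B->L->B->refl->A->L'->D->R'->C->plug->H

H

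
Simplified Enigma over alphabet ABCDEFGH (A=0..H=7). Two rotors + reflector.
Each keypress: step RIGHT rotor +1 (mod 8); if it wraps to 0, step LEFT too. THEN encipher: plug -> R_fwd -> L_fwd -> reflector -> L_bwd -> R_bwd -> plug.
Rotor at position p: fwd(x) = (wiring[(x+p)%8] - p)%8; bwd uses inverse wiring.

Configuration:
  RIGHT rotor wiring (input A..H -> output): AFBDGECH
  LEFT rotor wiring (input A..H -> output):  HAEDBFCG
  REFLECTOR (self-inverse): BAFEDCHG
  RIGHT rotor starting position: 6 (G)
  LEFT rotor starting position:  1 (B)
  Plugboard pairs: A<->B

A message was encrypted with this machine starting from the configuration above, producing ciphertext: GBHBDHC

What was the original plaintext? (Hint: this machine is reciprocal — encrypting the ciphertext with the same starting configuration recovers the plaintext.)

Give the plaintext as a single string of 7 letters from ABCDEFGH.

Answer: HECDGBB

Derivation:
Char 1 ('G'): step: R->7, L=1; G->plug->G->R->F->L->B->refl->A->L'->D->R'->H->plug->H
Char 2 ('B'): step: R->0, L->2 (L advanced); B->plug->A->R->A->L->C->refl->F->L'->G->R'->E->plug->E
Char 3 ('H'): step: R->1, L=2; H->plug->H->R->H->L->G->refl->H->L'->C->R'->C->plug->C
Char 4 ('B'): step: R->2, L=2; B->plug->A->R->H->L->G->refl->H->L'->C->R'->D->plug->D
Char 5 ('D'): step: R->3, L=2; D->plug->D->R->H->L->G->refl->H->L'->C->R'->G->plug->G
Char 6 ('H'): step: R->4, L=2; H->plug->H->R->H->L->G->refl->H->L'->C->R'->A->plug->B
Char 7 ('C'): step: R->5, L=2; C->plug->C->R->C->L->H->refl->G->L'->H->R'->A->plug->B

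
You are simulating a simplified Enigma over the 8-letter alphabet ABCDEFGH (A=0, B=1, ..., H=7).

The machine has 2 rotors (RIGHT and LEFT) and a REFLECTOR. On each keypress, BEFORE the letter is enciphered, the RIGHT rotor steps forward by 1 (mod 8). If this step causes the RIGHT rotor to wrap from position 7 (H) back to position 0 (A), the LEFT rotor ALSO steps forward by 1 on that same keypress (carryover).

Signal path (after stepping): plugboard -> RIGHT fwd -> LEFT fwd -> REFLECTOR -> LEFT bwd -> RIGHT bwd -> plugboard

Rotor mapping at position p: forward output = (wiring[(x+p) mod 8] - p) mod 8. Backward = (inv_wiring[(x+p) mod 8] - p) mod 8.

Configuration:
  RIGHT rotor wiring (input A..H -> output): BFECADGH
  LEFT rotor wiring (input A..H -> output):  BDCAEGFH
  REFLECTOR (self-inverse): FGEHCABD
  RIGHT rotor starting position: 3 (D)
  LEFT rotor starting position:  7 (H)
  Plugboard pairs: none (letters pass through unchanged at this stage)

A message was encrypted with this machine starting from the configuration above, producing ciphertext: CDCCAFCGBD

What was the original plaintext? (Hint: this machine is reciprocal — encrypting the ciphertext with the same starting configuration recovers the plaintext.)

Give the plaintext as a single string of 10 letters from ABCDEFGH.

Answer: FFEEHHHEFC

Derivation:
Char 1 ('C'): step: R->4, L=7; C->plug->C->R->C->L->E->refl->C->L'->B->R'->F->plug->F
Char 2 ('D'): step: R->5, L=7; D->plug->D->R->E->L->B->refl->G->L'->H->R'->F->plug->F
Char 3 ('C'): step: R->6, L=7; C->plug->C->R->D->L->D->refl->H->L'->G->R'->E->plug->E
Char 4 ('C'): step: R->7, L=7; C->plug->C->R->G->L->H->refl->D->L'->D->R'->E->plug->E
Char 5 ('A'): step: R->0, L->0 (L advanced); A->plug->A->R->B->L->D->refl->H->L'->H->R'->H->plug->H
Char 6 ('F'): step: R->1, L=0; F->plug->F->R->F->L->G->refl->B->L'->A->R'->H->plug->H
Char 7 ('C'): step: R->2, L=0; C->plug->C->R->G->L->F->refl->A->L'->D->R'->H->plug->H
Char 8 ('G'): step: R->3, L=0; G->plug->G->R->C->L->C->refl->E->L'->E->R'->E->plug->E
Char 9 ('B'): step: R->4, L=0; B->plug->B->R->H->L->H->refl->D->L'->B->R'->F->plug->F
Char 10 ('D'): step: R->5, L=0; D->plug->D->R->E->L->E->refl->C->L'->C->R'->C->plug->C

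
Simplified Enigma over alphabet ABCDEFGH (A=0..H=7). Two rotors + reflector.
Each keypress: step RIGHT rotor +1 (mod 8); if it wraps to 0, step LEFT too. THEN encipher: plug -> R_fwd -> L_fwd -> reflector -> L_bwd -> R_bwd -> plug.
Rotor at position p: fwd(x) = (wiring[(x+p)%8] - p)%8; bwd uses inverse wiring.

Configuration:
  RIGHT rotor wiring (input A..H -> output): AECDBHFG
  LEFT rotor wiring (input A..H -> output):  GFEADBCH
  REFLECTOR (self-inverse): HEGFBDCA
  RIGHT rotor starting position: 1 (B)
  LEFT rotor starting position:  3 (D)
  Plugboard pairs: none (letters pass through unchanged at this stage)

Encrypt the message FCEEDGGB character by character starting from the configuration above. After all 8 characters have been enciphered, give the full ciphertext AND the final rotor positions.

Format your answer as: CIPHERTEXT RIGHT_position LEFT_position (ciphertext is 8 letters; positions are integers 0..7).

Char 1 ('F'): step: R->2, L=3; F->plug->F->R->E->L->E->refl->B->L'->H->R'->C->plug->C
Char 2 ('C'): step: R->3, L=3; C->plug->C->R->E->L->E->refl->B->L'->H->R'->H->plug->H
Char 3 ('E'): step: R->4, L=3; E->plug->E->R->E->L->E->refl->B->L'->H->R'->H->plug->H
Char 4 ('E'): step: R->5, L=3; E->plug->E->R->H->L->B->refl->E->L'->E->R'->H->plug->H
Char 5 ('D'): step: R->6, L=3; D->plug->D->R->G->L->C->refl->G->L'->C->R'->C->plug->C
Char 6 ('G'): step: R->7, L=3; G->plug->G->R->A->L->F->refl->D->L'->F->R'->C->plug->C
Char 7 ('G'): step: R->0, L->4 (L advanced); G->plug->G->R->F->L->B->refl->E->L'->H->R'->F->plug->F
Char 8 ('B'): step: R->1, L=4; B->plug->B->R->B->L->F->refl->D->L'->D->R'->A->plug->A
Final: ciphertext=CHHHCCFA, RIGHT=1, LEFT=4

Answer: CHHHCCFA 1 4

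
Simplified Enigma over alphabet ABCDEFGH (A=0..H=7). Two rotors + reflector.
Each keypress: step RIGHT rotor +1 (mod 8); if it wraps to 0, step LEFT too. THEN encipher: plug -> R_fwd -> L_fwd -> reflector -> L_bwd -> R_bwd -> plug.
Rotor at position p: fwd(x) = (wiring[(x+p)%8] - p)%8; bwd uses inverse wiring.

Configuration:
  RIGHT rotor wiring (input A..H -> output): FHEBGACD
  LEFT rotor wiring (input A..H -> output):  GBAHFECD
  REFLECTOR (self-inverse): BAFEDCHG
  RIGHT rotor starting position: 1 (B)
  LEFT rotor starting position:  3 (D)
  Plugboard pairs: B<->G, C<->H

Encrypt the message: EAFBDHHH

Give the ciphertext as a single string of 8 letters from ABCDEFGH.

Answer: CGHEHDAF

Derivation:
Char 1 ('E'): step: R->2, L=3; E->plug->E->R->A->L->E->refl->D->L'->F->R'->H->plug->C
Char 2 ('A'): step: R->3, L=3; A->plug->A->R->G->L->G->refl->H->L'->D->R'->B->plug->G
Char 3 ('F'): step: R->4, L=3; F->plug->F->R->D->L->H->refl->G->L'->G->R'->C->plug->H
Char 4 ('B'): step: R->5, L=3; B->plug->G->R->E->L->A->refl->B->L'->C->R'->E->plug->E
Char 5 ('D'): step: R->6, L=3; D->plug->D->R->B->L->C->refl->F->L'->H->R'->C->plug->H
Char 6 ('H'): step: R->7, L=3; H->plug->C->R->A->L->E->refl->D->L'->F->R'->D->plug->D
Char 7 ('H'): step: R->0, L->4 (L advanced); H->plug->C->R->E->L->C->refl->F->L'->F->R'->A->plug->A
Char 8 ('H'): step: R->1, L=4; H->plug->C->R->A->L->B->refl->A->L'->B->R'->F->plug->F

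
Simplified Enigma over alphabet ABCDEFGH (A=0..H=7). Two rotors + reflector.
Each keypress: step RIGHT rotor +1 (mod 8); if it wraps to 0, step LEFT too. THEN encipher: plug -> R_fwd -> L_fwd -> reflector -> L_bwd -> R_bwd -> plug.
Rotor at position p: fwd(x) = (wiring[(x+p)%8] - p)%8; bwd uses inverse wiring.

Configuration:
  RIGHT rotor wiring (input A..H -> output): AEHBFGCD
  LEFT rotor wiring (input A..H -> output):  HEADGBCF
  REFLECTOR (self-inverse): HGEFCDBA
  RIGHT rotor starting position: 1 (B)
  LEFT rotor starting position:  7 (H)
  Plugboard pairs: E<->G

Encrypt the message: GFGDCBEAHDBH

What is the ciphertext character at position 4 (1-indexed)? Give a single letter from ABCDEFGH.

Char 1 ('G'): step: R->2, L=7; G->plug->E->R->A->L->G->refl->B->L'->D->R'->C->plug->C
Char 2 ('F'): step: R->3, L=7; F->plug->F->R->F->L->H->refl->A->L'->B->R'->G->plug->E
Char 3 ('G'): step: R->4, L=7; G->plug->E->R->E->L->E->refl->C->L'->G->R'->C->plug->C
Char 4 ('D'): step: R->5, L=7; D->plug->D->R->D->L->B->refl->G->L'->A->R'->H->plug->H

H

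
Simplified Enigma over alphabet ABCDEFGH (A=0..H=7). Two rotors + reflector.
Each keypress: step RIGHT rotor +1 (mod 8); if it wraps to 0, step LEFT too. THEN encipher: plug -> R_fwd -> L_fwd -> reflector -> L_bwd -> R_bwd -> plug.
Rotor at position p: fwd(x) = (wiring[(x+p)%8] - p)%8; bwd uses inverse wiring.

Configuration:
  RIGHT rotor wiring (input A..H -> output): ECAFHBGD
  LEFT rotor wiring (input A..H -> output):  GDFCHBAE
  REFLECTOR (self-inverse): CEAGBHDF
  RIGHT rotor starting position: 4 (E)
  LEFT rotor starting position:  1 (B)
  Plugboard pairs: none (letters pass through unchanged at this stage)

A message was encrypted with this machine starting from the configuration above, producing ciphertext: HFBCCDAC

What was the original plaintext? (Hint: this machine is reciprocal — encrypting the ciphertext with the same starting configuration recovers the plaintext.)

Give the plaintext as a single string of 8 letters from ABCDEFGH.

Char 1 ('H'): step: R->5, L=1; H->plug->H->R->C->L->B->refl->E->L'->B->R'->B->plug->B
Char 2 ('F'): step: R->6, L=1; F->plug->F->R->H->L->F->refl->H->L'->F->R'->B->plug->B
Char 3 ('B'): step: R->7, L=1; B->plug->B->R->F->L->H->refl->F->L'->H->R'->H->plug->H
Char 4 ('C'): step: R->0, L->2 (L advanced); C->plug->C->R->A->L->D->refl->G->L'->E->R'->A->plug->A
Char 5 ('C'): step: R->1, L=2; C->plug->C->R->E->L->G->refl->D->L'->A->R'->E->plug->E
Char 6 ('D'): step: R->2, L=2; D->plug->D->R->H->L->B->refl->E->L'->G->R'->A->plug->A
Char 7 ('A'): step: R->3, L=2; A->plug->A->R->C->L->F->refl->H->L'->D->R'->D->plug->D
Char 8 ('C'): step: R->4, L=2; C->plug->C->R->C->L->F->refl->H->L'->D->R'->A->plug->A

Answer: BBHAEADA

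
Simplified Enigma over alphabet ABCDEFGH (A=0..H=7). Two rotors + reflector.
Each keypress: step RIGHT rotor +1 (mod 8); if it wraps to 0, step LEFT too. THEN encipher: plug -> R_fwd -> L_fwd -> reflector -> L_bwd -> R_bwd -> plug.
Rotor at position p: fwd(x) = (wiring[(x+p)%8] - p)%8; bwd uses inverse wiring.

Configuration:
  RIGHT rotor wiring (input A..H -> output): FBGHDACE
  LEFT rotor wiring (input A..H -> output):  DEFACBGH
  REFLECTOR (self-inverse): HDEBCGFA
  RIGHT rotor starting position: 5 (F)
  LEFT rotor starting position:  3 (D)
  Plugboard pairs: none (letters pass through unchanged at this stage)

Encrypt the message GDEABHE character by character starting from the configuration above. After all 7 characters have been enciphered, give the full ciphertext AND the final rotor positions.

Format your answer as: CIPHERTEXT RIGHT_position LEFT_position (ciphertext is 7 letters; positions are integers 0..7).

Char 1 ('G'): step: R->6, L=3; G->plug->G->R->F->L->A->refl->H->L'->B->R'->F->plug->F
Char 2 ('D'): step: R->7, L=3; D->plug->D->R->H->L->C->refl->E->L'->E->R'->F->plug->F
Char 3 ('E'): step: R->0, L->4 (L advanced); E->plug->E->R->D->L->D->refl->B->L'->G->R'->C->plug->C
Char 4 ('A'): step: R->1, L=4; A->plug->A->R->A->L->G->refl->F->L'->B->R'->F->plug->F
Char 5 ('B'): step: R->2, L=4; B->plug->B->R->F->L->A->refl->H->L'->E->R'->A->plug->A
Char 6 ('H'): step: R->3, L=4; H->plug->H->R->D->L->D->refl->B->L'->G->R'->G->plug->G
Char 7 ('E'): step: R->4, L=4; E->plug->E->R->B->L->F->refl->G->L'->A->R'->D->plug->D
Final: ciphertext=FFCFAGD, RIGHT=4, LEFT=4

Answer: FFCFAGD 4 4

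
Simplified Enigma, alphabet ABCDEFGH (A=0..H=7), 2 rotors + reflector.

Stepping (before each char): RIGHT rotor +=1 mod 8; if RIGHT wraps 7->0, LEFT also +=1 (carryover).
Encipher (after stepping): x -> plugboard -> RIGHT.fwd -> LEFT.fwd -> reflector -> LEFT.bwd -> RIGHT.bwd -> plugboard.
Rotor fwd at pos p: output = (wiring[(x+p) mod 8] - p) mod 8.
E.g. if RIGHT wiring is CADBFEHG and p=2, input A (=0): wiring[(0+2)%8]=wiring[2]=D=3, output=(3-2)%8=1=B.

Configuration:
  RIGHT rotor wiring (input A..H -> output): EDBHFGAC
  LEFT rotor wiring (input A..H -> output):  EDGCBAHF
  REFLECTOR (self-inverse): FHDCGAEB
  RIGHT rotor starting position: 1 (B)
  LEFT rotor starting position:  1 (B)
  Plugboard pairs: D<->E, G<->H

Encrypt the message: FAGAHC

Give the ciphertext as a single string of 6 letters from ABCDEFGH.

Answer: ABABGE

Derivation:
Char 1 ('F'): step: R->2, L=1; F->plug->F->R->A->L->C->refl->D->L'->H->R'->A->plug->A
Char 2 ('A'): step: R->3, L=1; A->plug->A->R->E->L->H->refl->B->L'->C->R'->B->plug->B
Char 3 ('G'): step: R->4, L=1; G->plug->H->R->D->L->A->refl->F->L'->B->R'->A->plug->A
Char 4 ('A'): step: R->5, L=1; A->plug->A->R->B->L->F->refl->A->L'->D->R'->B->plug->B
Char 5 ('H'): step: R->6, L=1; H->plug->G->R->H->L->D->refl->C->L'->A->R'->H->plug->G
Char 6 ('C'): step: R->7, L=1; C->plug->C->R->E->L->H->refl->B->L'->C->R'->D->plug->E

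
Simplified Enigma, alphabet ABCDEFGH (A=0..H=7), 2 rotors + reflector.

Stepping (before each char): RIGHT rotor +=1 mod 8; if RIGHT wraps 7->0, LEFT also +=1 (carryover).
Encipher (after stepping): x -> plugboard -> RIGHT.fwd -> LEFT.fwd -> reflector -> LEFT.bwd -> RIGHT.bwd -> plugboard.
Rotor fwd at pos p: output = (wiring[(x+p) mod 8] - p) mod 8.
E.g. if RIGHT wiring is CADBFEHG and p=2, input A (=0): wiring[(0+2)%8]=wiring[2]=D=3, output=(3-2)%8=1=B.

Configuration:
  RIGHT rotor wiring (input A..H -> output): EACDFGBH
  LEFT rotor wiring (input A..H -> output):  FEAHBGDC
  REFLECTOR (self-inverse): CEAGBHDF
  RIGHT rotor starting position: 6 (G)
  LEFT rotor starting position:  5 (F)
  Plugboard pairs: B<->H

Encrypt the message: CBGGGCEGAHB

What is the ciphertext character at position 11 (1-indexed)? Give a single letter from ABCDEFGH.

Char 1 ('C'): step: R->7, L=5; C->plug->C->R->B->L->G->refl->D->L'->F->R'->B->plug->H
Char 2 ('B'): step: R->0, L->6 (L advanced); B->plug->H->R->H->L->A->refl->C->L'->E->R'->A->plug->A
Char 3 ('G'): step: R->1, L=6; G->plug->G->R->G->L->D->refl->G->L'->D->R'->H->plug->B
Char 4 ('G'): step: R->2, L=6; G->plug->G->R->C->L->H->refl->F->L'->A->R'->A->plug->A
Char 5 ('G'): step: R->3, L=6; G->plug->G->R->F->L->B->refl->E->L'->B->R'->F->plug->F
Char 6 ('C'): step: R->4, L=6; C->plug->C->R->F->L->B->refl->E->L'->B->R'->A->plug->A
Char 7 ('E'): step: R->5, L=6; E->plug->E->R->D->L->G->refl->D->L'->G->R'->G->plug->G
Char 8 ('G'): step: R->6, L=6; G->plug->G->R->H->L->A->refl->C->L'->E->R'->E->plug->E
Char 9 ('A'): step: R->7, L=6; A->plug->A->R->A->L->F->refl->H->L'->C->R'->H->plug->B
Char 10 ('H'): step: R->0, L->7 (L advanced); H->plug->B->R->A->L->D->refl->G->L'->B->R'->G->plug->G
Char 11 ('B'): step: R->1, L=7; B->plug->H->R->D->L->B->refl->E->L'->H->R'->A->plug->A

A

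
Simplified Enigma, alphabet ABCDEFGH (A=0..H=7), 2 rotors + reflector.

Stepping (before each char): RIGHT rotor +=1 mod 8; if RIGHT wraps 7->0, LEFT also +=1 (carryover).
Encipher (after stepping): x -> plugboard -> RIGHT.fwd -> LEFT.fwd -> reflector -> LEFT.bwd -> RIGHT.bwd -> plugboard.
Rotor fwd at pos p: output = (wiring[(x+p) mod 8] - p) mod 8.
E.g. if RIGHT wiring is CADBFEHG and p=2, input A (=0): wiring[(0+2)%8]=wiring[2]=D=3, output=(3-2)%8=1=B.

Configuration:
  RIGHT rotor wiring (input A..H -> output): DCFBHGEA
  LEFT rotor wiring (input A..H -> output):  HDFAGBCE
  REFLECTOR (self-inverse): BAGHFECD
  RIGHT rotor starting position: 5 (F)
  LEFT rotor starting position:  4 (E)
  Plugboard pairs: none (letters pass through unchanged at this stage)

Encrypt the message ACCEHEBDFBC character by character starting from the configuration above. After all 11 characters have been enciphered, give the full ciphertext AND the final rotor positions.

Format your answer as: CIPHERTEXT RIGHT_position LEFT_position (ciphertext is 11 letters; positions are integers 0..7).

Answer: FDEGGGFHDCD 0 6

Derivation:
Char 1 ('A'): step: R->6, L=4; A->plug->A->R->G->L->B->refl->A->L'->D->R'->F->plug->F
Char 2 ('C'): step: R->7, L=4; C->plug->C->R->D->L->A->refl->B->L'->G->R'->D->plug->D
Char 3 ('C'): step: R->0, L->5 (L advanced); C->plug->C->R->F->L->A->refl->B->L'->H->R'->E->plug->E
Char 4 ('E'): step: R->1, L=5; E->plug->E->R->F->L->A->refl->B->L'->H->R'->G->plug->G
Char 5 ('H'): step: R->2, L=5; H->plug->H->R->A->L->E->refl->F->L'->B->R'->G->plug->G
Char 6 ('E'): step: R->3, L=5; E->plug->E->R->F->L->A->refl->B->L'->H->R'->G->plug->G
Char 7 ('B'): step: R->4, L=5; B->plug->B->R->C->L->H->refl->D->L'->G->R'->F->plug->F
Char 8 ('D'): step: R->5, L=5; D->plug->D->R->G->L->D->refl->H->L'->C->R'->H->plug->H
Char 9 ('F'): step: R->6, L=5; F->plug->F->R->D->L->C->refl->G->L'->E->R'->D->plug->D
Char 10 ('B'): step: R->7, L=5; B->plug->B->R->E->L->G->refl->C->L'->D->R'->C->plug->C
Char 11 ('C'): step: R->0, L->6 (L advanced); C->plug->C->R->F->L->C->refl->G->L'->B->R'->D->plug->D
Final: ciphertext=FDEGGGFHDCD, RIGHT=0, LEFT=6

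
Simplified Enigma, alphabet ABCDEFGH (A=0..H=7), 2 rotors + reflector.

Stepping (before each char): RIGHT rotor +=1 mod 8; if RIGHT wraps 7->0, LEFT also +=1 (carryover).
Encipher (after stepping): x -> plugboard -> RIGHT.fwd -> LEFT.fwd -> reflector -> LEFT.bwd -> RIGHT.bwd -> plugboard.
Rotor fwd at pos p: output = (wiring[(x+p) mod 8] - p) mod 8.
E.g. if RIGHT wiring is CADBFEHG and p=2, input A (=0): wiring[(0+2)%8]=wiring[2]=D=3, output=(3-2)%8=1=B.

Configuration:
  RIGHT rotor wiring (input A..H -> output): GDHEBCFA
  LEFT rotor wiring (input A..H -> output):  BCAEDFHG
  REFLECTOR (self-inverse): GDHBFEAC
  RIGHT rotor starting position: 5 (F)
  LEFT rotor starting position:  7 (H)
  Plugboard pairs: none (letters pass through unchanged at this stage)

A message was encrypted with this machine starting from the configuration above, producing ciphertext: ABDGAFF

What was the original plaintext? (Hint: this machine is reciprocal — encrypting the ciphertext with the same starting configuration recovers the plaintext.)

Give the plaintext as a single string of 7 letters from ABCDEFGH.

Answer: FHHAEEE

Derivation:
Char 1 ('A'): step: R->6, L=7; A->plug->A->R->H->L->A->refl->G->L'->G->R'->F->plug->F
Char 2 ('B'): step: R->7, L=7; B->plug->B->R->H->L->A->refl->G->L'->G->R'->H->plug->H
Char 3 ('D'): step: R->0, L->0 (L advanced); D->plug->D->R->E->L->D->refl->B->L'->A->R'->H->plug->H
Char 4 ('G'): step: R->1, L=0; G->plug->G->R->H->L->G->refl->A->L'->C->R'->A->plug->A
Char 5 ('A'): step: R->2, L=0; A->plug->A->R->F->L->F->refl->E->L'->D->R'->E->plug->E
Char 6 ('F'): step: R->3, L=0; F->plug->F->R->D->L->E->refl->F->L'->F->R'->E->plug->E
Char 7 ('F'): step: R->4, L=0; F->plug->F->R->H->L->G->refl->A->L'->C->R'->E->plug->E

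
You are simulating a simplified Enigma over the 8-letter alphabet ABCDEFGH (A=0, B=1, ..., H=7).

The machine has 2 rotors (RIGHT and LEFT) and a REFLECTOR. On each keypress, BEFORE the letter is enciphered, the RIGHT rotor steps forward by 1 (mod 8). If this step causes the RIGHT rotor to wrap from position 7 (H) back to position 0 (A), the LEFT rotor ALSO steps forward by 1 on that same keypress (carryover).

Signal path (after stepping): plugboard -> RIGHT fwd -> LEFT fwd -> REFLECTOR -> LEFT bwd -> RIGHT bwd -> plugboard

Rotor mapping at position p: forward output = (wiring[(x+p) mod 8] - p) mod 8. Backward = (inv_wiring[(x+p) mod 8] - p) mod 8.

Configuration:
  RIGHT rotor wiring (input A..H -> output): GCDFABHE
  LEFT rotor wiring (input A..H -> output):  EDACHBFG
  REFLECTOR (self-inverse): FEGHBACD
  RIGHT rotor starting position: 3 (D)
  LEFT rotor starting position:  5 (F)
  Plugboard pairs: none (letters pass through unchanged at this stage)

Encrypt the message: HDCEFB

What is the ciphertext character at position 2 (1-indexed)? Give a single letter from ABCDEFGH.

Char 1 ('H'): step: R->4, L=5; H->plug->H->R->B->L->A->refl->F->L'->G->R'->F->plug->F
Char 2 ('D'): step: R->5, L=5; D->plug->D->R->B->L->A->refl->F->L'->G->R'->F->plug->F

F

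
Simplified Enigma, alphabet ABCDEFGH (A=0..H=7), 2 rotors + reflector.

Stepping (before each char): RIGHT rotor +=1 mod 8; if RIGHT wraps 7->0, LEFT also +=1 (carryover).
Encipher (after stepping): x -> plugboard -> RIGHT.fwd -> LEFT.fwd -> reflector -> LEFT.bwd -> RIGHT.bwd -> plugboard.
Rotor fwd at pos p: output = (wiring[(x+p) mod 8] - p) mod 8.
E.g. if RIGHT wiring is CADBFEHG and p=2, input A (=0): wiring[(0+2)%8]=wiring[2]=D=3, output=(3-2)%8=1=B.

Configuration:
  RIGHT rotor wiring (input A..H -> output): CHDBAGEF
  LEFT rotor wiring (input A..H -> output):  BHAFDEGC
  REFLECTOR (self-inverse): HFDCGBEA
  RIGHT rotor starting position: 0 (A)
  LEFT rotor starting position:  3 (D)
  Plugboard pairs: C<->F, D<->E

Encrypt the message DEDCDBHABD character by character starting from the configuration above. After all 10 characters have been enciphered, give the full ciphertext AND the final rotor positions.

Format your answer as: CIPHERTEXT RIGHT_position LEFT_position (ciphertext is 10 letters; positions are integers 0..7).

Answer: AACFBGAHDH 2 4

Derivation:
Char 1 ('D'): step: R->1, L=3; D->plug->E->R->F->L->G->refl->E->L'->G->R'->A->plug->A
Char 2 ('E'): step: R->2, L=3; E->plug->D->R->E->L->H->refl->A->L'->B->R'->A->plug->A
Char 3 ('D'): step: R->3, L=3; D->plug->E->R->C->L->B->refl->F->L'->H->R'->F->plug->C
Char 4 ('C'): step: R->4, L=3; C->plug->F->R->D->L->D->refl->C->L'->A->R'->C->plug->F
Char 5 ('D'): step: R->5, L=3; D->plug->E->R->C->L->B->refl->F->L'->H->R'->B->plug->B
Char 6 ('B'): step: R->6, L=3; B->plug->B->R->H->L->F->refl->B->L'->C->R'->G->plug->G
Char 7 ('H'): step: R->7, L=3; H->plug->H->R->F->L->G->refl->E->L'->G->R'->A->plug->A
Char 8 ('A'): step: R->0, L->4 (L advanced); A->plug->A->R->C->L->C->refl->D->L'->F->R'->H->plug->H
Char 9 ('B'): step: R->1, L=4; B->plug->B->R->C->L->C->refl->D->L'->F->R'->E->plug->D
Char 10 ('D'): step: R->2, L=4; D->plug->E->R->C->L->C->refl->D->L'->F->R'->H->plug->H
Final: ciphertext=AACFBGAHDH, RIGHT=2, LEFT=4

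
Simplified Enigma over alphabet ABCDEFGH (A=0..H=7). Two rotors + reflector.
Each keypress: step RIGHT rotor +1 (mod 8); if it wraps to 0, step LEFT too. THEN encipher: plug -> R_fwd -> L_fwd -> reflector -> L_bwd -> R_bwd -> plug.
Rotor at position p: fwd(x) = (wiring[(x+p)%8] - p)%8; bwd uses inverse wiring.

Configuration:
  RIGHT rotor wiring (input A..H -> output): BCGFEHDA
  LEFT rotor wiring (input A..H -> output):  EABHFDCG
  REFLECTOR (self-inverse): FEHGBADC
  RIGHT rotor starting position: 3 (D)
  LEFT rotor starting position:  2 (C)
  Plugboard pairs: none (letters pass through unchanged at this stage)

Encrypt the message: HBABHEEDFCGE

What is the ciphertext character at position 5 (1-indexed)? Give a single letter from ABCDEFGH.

Char 1 ('H'): step: R->4, L=2; H->plug->H->R->B->L->F->refl->A->L'->E->R'->D->plug->D
Char 2 ('B'): step: R->5, L=2; B->plug->B->R->G->L->C->refl->H->L'->A->R'->G->plug->G
Char 3 ('A'): step: R->6, L=2; A->plug->A->R->F->L->E->refl->B->L'->D->R'->C->plug->C
Char 4 ('B'): step: R->7, L=2; B->plug->B->R->C->L->D->refl->G->L'->H->R'->D->plug->D
Char 5 ('H'): step: R->0, L->3 (L advanced); H->plug->H->R->A->L->E->refl->B->L'->F->R'->D->plug->D

D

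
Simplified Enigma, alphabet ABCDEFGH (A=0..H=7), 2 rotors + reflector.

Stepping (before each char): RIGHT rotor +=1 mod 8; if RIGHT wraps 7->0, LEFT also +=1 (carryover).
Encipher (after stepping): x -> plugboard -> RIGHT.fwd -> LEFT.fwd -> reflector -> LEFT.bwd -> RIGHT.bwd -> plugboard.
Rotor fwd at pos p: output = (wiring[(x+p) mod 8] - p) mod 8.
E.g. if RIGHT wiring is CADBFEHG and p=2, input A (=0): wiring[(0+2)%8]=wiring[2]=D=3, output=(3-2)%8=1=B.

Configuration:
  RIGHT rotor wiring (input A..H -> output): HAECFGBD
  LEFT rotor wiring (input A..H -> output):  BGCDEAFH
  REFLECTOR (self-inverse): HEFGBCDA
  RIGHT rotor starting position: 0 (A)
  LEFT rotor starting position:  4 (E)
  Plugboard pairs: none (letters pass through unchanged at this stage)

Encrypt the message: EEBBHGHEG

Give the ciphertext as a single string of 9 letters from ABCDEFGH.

Answer: DBHAFHCDE

Derivation:
Char 1 ('E'): step: R->1, L=4; E->plug->E->R->F->L->C->refl->F->L'->E->R'->D->plug->D
Char 2 ('E'): step: R->2, L=4; E->plug->E->R->H->L->H->refl->A->L'->A->R'->B->plug->B
Char 3 ('B'): step: R->3, L=4; B->plug->B->R->C->L->B->refl->E->L'->B->R'->H->plug->H
Char 4 ('B'): step: R->4, L=4; B->plug->B->R->C->L->B->refl->E->L'->B->R'->A->plug->A
Char 5 ('H'): step: R->5, L=4; H->plug->H->R->A->L->A->refl->H->L'->H->R'->F->plug->F
Char 6 ('G'): step: R->6, L=4; G->plug->G->R->H->L->H->refl->A->L'->A->R'->H->plug->H
Char 7 ('H'): step: R->7, L=4; H->plug->H->R->C->L->B->refl->E->L'->B->R'->C->plug->C
Char 8 ('E'): step: R->0, L->5 (L advanced); E->plug->E->R->F->L->F->refl->C->L'->C->R'->D->plug->D
Char 9 ('G'): step: R->1, L=5; G->plug->G->R->C->L->C->refl->F->L'->F->R'->E->plug->E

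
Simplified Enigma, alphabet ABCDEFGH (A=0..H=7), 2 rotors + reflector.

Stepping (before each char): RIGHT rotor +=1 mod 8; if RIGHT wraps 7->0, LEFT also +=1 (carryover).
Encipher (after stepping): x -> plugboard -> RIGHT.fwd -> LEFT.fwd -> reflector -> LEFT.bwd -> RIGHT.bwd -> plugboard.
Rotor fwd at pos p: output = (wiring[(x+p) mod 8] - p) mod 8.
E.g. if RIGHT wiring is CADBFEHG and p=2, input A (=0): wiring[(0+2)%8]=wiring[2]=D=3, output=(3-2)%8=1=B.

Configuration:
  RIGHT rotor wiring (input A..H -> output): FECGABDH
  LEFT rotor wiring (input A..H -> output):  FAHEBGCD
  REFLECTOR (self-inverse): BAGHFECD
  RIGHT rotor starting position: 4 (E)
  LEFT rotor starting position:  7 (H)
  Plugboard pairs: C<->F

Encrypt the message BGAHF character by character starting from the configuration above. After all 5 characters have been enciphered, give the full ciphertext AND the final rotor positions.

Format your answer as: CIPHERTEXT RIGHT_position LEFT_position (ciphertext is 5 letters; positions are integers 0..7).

Char 1 ('B'): step: R->5, L=7; B->plug->B->R->G->L->H->refl->D->L'->H->R'->E->plug->E
Char 2 ('G'): step: R->6, L=7; G->plug->G->R->C->L->B->refl->A->L'->D->R'->H->plug->H
Char 3 ('A'): step: R->7, L=7; A->plug->A->R->A->L->E->refl->F->L'->E->R'->H->plug->H
Char 4 ('H'): step: R->0, L->0 (L advanced); H->plug->H->R->H->L->D->refl->H->L'->C->R'->C->plug->F
Char 5 ('F'): step: R->1, L=0; F->plug->C->R->F->L->G->refl->C->L'->G->R'->G->plug->G
Final: ciphertext=EHHFG, RIGHT=1, LEFT=0

Answer: EHHFG 1 0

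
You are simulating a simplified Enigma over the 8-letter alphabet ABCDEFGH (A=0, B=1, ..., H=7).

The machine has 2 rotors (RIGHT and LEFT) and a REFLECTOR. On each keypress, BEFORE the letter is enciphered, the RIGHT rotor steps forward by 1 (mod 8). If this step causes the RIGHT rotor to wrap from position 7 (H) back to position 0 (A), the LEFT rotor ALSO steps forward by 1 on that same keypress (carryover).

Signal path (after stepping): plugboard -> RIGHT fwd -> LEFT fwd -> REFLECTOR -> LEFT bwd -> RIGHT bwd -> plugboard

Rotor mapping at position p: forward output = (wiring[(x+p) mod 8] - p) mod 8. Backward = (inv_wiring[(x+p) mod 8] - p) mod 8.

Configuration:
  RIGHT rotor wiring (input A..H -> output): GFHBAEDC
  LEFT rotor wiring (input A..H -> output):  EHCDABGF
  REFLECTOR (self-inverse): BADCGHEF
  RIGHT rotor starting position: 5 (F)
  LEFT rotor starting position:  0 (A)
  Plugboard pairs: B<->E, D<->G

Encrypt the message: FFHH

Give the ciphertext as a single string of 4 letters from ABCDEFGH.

Char 1 ('F'): step: R->6, L=0; F->plug->F->R->D->L->D->refl->C->L'->C->R'->G->plug->D
Char 2 ('F'): step: R->7, L=0; F->plug->F->R->B->L->H->refl->F->L'->H->R'->B->plug->E
Char 3 ('H'): step: R->0, L->1 (L advanced); H->plug->H->R->C->L->C->refl->D->L'->H->R'->C->plug->C
Char 4 ('H'): step: R->1, L=1; H->plug->H->R->F->L->F->refl->H->L'->D->R'->E->plug->B

Answer: DECB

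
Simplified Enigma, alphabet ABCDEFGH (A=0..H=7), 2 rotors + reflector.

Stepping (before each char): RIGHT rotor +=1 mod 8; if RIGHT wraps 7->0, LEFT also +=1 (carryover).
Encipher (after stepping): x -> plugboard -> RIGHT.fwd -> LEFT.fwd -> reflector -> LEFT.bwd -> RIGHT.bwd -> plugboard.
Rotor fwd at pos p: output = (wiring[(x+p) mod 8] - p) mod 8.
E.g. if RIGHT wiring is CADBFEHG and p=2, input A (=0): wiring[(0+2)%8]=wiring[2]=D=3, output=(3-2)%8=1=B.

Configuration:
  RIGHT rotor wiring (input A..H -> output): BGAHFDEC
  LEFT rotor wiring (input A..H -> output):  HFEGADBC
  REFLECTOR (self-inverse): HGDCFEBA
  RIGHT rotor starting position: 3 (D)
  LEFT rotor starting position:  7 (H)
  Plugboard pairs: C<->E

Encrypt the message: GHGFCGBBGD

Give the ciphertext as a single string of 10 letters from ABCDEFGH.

Char 1 ('G'): step: R->4, L=7; G->plug->G->R->E->L->H->refl->A->L'->B->R'->A->plug->A
Char 2 ('H'): step: R->5, L=7; H->plug->H->R->A->L->D->refl->C->L'->H->R'->B->plug->B
Char 3 ('G'): step: R->6, L=7; G->plug->G->R->H->L->C->refl->D->L'->A->R'->D->plug->D
Char 4 ('F'): step: R->7, L=7; F->plug->F->R->G->L->E->refl->F->L'->D->R'->A->plug->A
Char 5 ('C'): step: R->0, L->0 (L advanced); C->plug->E->R->F->L->D->refl->C->L'->H->R'->D->plug->D
Char 6 ('G'): step: R->1, L=0; G->plug->G->R->B->L->F->refl->E->L'->C->R'->E->plug->C
Char 7 ('B'): step: R->2, L=0; B->plug->B->R->F->L->D->refl->C->L'->H->R'->G->plug->G
Char 8 ('B'): step: R->3, L=0; B->plug->B->R->C->L->E->refl->F->L'->B->R'->D->plug->D
Char 9 ('G'): step: R->4, L=0; G->plug->G->R->E->L->A->refl->H->L'->A->R'->C->plug->E
Char 10 ('D'): step: R->5, L=0; D->plug->D->R->E->L->A->refl->H->L'->A->R'->H->plug->H

Answer: ABDADCGDEH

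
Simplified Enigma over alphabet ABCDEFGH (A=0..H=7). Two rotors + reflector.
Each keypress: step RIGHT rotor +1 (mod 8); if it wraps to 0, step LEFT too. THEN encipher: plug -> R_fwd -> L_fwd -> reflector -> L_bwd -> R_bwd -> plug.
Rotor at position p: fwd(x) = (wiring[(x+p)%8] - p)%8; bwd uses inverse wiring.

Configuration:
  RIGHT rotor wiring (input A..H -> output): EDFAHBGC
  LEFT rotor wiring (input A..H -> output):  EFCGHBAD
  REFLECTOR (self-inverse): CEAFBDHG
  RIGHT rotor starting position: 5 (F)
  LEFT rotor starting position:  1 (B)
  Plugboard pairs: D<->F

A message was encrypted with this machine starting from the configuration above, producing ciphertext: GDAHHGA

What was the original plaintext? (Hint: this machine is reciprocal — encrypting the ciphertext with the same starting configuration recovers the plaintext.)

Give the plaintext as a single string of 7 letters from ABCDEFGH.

Char 1 ('G'): step: R->6, L=1; G->plug->G->R->B->L->B->refl->E->L'->A->R'->A->plug->A
Char 2 ('D'): step: R->7, L=1; D->plug->F->R->A->L->E->refl->B->L'->B->R'->E->plug->E
Char 3 ('A'): step: R->0, L->2 (L advanced); A->plug->A->R->E->L->G->refl->H->L'->D->R'->B->plug->B
Char 4 ('H'): step: R->1, L=2; H->plug->H->R->D->L->H->refl->G->L'->E->R'->B->plug->B
Char 5 ('H'): step: R->2, L=2; H->plug->H->R->B->L->E->refl->B->L'->F->R'->C->plug->C
Char 6 ('G'): step: R->3, L=2; G->plug->G->R->A->L->A->refl->C->L'->G->R'->C->plug->C
Char 7 ('A'): step: R->4, L=2; A->plug->A->R->D->L->H->refl->G->L'->E->R'->H->plug->H

Answer: AEBBCCH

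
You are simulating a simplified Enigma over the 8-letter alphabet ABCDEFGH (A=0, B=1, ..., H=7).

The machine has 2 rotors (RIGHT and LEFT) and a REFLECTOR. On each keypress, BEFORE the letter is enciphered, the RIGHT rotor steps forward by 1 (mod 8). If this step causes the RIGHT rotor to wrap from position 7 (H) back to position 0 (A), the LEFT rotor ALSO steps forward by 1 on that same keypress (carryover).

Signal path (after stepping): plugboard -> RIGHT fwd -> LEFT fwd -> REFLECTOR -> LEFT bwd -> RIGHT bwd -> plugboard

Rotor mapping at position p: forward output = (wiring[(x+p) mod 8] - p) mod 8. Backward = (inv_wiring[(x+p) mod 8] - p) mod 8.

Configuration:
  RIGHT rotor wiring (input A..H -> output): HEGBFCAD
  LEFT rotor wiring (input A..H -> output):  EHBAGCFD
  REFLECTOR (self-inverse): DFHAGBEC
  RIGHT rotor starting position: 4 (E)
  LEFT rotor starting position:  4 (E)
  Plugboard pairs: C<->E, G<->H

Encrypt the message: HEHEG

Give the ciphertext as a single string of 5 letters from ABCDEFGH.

Char 1 ('H'): step: R->5, L=4; H->plug->G->R->E->L->A->refl->D->L'->F->R'->A->plug->A
Char 2 ('E'): step: R->6, L=4; E->plug->C->R->B->L->G->refl->E->L'->H->R'->G->plug->H
Char 3 ('H'): step: R->7, L=4; H->plug->G->R->D->L->H->refl->C->L'->A->R'->B->plug->B
Char 4 ('E'): step: R->0, L->5 (L advanced); E->plug->C->R->G->L->D->refl->A->L'->B->R'->D->plug->D
Char 5 ('G'): step: R->1, L=5; G->plug->H->R->G->L->D->refl->A->L'->B->R'->E->plug->C

Answer: AHBDC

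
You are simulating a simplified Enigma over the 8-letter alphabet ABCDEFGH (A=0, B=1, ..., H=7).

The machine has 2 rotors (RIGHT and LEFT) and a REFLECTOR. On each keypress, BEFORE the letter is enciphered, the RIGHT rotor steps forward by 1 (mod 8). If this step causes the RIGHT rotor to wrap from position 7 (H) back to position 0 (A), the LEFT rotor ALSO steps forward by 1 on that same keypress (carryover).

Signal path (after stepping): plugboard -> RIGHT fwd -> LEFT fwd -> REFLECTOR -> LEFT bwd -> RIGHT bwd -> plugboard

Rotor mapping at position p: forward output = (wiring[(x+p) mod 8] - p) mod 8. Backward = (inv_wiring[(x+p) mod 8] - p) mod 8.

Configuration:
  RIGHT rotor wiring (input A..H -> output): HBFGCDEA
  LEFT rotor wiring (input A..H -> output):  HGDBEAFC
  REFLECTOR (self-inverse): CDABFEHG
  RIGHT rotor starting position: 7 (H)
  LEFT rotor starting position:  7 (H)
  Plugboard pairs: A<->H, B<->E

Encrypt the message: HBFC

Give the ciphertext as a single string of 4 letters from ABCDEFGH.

Char 1 ('H'): step: R->0, L->0 (L advanced); H->plug->A->R->H->L->C->refl->A->L'->F->R'->C->plug->C
Char 2 ('B'): step: R->1, L=0; B->plug->E->R->C->L->D->refl->B->L'->D->R'->F->plug->F
Char 3 ('F'): step: R->2, L=0; F->plug->F->R->G->L->F->refl->E->L'->E->R'->B->plug->E
Char 4 ('C'): step: R->3, L=0; C->plug->C->R->A->L->H->refl->G->L'->B->R'->D->plug->D

Answer: CFED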